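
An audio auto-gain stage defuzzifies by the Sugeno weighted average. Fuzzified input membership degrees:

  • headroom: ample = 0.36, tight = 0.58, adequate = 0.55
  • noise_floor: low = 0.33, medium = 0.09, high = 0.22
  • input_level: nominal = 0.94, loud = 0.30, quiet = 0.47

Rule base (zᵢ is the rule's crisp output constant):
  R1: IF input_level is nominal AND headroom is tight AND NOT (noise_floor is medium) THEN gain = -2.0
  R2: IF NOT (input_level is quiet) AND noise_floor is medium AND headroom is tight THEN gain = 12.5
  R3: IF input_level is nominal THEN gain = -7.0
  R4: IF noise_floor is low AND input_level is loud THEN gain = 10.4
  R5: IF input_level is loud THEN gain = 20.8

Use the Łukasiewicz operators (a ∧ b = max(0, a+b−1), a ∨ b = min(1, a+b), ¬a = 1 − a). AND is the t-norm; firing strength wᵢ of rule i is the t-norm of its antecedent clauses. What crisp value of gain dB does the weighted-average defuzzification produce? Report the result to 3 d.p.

R1 (z=-2.0): nominal=0.94, tight=0.58, ¬medium=1−0.09=0.91; AND[max(0, a+b−1)] → w = 0.43
R2 (z=12.5): ¬quiet=1−0.47=0.53, medium=0.09, tight=0.58; AND[max(0, a+b−1)] → w = 0.00
R3 (z=-7.0): nominal=0.94 → w = 0.94
R4 (z=10.4): low=0.33, loud=0.30; AND[max(0, a+b−1)] → w = 0.00
R5 (z=20.8): loud=0.30 → w = 0.30
Weighted average = (0.43·-2.0 + 0.00·12.5 + 0.94·-7.0 + 0.00·10.4 + 0.30·20.8) / (0.43 + 0.00 + 0.94 + 0.00 + 0.30)
  = -1.2000 / 1.6700 = -0.719

-0.719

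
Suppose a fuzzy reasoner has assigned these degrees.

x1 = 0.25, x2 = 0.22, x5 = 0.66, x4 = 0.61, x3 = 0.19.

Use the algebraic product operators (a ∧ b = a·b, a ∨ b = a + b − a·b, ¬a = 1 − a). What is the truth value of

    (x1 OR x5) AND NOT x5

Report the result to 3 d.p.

x1 OR x5 = a + b − a·b on (0.2500, 0.6600) = 0.7450
NOT x5 = 1 − 0.6600 = 0.3400
(x1 OR x5) AND NOT x5 = a·b on (0.7450, 0.3400) = 0.2533

0.253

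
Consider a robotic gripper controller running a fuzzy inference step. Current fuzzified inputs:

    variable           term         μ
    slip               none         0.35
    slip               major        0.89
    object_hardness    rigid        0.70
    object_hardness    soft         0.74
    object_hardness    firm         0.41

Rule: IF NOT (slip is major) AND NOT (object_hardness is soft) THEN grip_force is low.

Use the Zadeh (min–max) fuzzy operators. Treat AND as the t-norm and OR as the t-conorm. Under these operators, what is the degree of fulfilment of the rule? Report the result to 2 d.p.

0.11

firing strength: ¬major=1−0.89=0.11, ¬soft=1−0.74=0.26; AND[min(a, b)] → w = 0.11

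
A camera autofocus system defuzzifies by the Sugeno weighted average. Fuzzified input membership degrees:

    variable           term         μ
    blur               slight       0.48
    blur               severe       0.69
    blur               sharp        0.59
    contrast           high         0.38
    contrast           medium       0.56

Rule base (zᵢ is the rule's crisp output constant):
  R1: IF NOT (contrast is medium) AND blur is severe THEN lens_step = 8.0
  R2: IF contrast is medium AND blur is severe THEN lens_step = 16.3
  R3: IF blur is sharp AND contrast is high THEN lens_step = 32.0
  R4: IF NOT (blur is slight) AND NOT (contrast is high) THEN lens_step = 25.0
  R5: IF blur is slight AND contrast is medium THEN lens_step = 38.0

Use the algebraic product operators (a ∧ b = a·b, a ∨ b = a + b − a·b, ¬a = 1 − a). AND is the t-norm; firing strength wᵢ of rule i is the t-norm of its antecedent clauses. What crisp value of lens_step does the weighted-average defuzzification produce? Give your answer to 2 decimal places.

R1 (z=8.0): ¬medium=1−0.56=0.44, severe=0.69; AND[a·b] → w = 0.3036
R2 (z=16.3): medium=0.56, severe=0.69; AND[a·b] → w = 0.3864
R3 (z=32.0): sharp=0.59, high=0.38; AND[a·b] → w = 0.2242
R4 (z=25.0): ¬slight=1−0.48=0.52, ¬high=1−0.38=0.62; AND[a·b] → w = 0.3224
R5 (z=38.0): slight=0.48, medium=0.56; AND[a·b] → w = 0.2688
Weighted average = (0.3036·8.0 + 0.3864·16.3 + 0.2242·32.0 + 0.3224·25.0 + 0.2688·38.0) / (0.3036 + 0.3864 + 0.2242 + 0.3224 + 0.2688)
  = 34.1759 / 1.5054 = 22.70

22.70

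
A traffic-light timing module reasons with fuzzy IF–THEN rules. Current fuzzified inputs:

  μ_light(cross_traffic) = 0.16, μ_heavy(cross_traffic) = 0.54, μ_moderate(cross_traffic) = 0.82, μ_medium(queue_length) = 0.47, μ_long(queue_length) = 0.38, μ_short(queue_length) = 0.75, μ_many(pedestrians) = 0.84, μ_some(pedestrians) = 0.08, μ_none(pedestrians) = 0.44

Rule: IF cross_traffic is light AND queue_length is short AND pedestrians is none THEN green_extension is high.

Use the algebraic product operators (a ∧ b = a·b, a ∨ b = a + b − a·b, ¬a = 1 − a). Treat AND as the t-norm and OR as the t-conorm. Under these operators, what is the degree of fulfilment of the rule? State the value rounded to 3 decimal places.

firing strength: light=0.16, short=0.75, none=0.44; AND[a·b] → w = 0.0528

0.053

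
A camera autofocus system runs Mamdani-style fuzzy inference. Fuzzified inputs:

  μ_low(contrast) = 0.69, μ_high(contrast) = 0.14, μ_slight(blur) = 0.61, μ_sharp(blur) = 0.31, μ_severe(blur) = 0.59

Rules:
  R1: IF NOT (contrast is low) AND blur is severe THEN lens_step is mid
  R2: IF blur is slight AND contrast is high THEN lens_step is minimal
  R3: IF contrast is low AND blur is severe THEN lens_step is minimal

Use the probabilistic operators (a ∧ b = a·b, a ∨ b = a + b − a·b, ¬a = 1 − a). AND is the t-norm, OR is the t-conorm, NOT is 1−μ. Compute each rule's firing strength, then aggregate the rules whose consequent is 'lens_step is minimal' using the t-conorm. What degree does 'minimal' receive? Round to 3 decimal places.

R1: ¬low=1−0.69=0.31, severe=0.59; AND[a·b] → w = 0.1829
R2: slight=0.61, high=0.14; AND[a·b] → w = 0.0854
R3: low=0.69, severe=0.59; AND[a·b] → w = 0.4071
Rules with consequent 'minimal': {R2, R3} → strengths 0.0854, 0.4071
Aggregate via t-conorm [a + b − a·b]: 0.4577

0.458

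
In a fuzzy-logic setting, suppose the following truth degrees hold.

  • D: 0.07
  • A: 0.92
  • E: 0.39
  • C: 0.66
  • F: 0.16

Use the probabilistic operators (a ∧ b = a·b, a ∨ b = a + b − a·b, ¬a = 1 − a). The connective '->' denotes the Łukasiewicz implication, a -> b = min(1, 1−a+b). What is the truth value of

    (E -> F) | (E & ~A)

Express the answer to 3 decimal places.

0.777

E -> F  [Łukasiewicz: min(1, 1−a+b)] with a=0.3900, b=0.1600 → 0.7700
~A = 1 − 0.9200 = 0.0800
E & ~A = a·b on (0.3900, 0.0800) = 0.0312
(E -> F) | (E & ~A) = a + b − a·b on (0.7700, 0.0312) = 0.7772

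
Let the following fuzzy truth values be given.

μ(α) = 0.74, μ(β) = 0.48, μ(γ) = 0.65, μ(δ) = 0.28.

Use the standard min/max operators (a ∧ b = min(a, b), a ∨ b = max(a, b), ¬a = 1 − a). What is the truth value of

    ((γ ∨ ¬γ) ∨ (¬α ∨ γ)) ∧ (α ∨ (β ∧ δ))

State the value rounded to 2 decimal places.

0.65

¬γ = 1 − 0.65 = 0.35
γ ∨ ¬γ = max(a, b) on (0.65, 0.35) = 0.65
¬α = 1 − 0.74 = 0.26
¬α ∨ γ = max(a, b) on (0.26, 0.65) = 0.65
(γ ∨ ¬γ) ∨ (¬α ∨ γ) = max(a, b) on (0.65, 0.65) = 0.65
β ∧ δ = min(a, b) on (0.48, 0.28) = 0.28
α ∨ (β ∧ δ) = max(a, b) on (0.74, 0.28) = 0.74
((γ ∨ ¬γ) ∨ (¬α ∨ γ)) ∧ (α ∨ (β ∧ δ)) = min(a, b) on (0.65, 0.74) = 0.65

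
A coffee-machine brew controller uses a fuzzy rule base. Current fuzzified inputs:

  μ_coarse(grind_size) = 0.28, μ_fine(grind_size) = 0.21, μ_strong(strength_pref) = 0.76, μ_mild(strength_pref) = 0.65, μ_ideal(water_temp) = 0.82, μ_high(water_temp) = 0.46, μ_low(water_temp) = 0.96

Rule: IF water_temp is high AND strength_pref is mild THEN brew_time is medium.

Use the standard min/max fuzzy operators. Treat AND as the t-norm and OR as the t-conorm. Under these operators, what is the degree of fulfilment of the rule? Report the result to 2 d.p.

0.46

firing strength: high=0.46, mild=0.65; AND[min(a, b)] → w = 0.46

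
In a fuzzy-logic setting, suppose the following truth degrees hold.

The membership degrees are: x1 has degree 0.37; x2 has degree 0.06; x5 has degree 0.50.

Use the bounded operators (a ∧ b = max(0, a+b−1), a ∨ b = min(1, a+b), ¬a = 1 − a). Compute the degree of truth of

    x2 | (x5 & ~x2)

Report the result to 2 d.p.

0.50

~x2 = 1 − 0.06 = 0.94
x5 & ~x2 = max(0, a+b−1) on (0.50, 0.94) = 0.44
x2 | (x5 & ~x2) = min(1, a+b) on (0.06, 0.44) = 0.50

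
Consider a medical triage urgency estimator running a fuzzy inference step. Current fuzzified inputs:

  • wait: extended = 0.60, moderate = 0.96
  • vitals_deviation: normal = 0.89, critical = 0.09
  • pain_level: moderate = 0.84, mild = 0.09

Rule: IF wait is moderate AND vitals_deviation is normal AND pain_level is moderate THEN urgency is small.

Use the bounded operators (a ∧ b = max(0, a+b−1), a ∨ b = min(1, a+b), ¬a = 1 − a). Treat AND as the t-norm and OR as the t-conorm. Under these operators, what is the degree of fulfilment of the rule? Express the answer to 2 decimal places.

0.69

firing strength: moderate=0.96, normal=0.89, moderate=0.84; AND[max(0, a+b−1)] → w = 0.69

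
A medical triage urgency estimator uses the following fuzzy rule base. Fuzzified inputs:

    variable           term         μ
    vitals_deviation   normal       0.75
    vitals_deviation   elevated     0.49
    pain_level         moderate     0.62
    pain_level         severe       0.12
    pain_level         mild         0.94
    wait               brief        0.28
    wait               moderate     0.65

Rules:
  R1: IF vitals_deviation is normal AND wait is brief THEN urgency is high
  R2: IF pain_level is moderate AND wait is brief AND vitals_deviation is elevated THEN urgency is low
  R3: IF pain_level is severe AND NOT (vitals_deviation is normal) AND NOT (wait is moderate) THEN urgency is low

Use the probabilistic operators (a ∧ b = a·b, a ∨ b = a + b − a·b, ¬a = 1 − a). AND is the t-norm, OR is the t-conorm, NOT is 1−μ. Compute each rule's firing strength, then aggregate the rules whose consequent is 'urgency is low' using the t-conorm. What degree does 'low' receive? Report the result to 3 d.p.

0.095

R1: normal=0.75, brief=0.28; AND[a·b] → w = 0.2100
R2: moderate=0.62, brief=0.28, elevated=0.49; AND[a·b] → w = 0.0851
R3: severe=0.12, ¬normal=1−0.75=0.25, ¬moderate=1−0.65=0.35; AND[a·b] → w = 0.0105
Rules with consequent 'low': {R2, R3} → strengths 0.0851, 0.0105
Aggregate via t-conorm [a + b − a·b]: 0.0947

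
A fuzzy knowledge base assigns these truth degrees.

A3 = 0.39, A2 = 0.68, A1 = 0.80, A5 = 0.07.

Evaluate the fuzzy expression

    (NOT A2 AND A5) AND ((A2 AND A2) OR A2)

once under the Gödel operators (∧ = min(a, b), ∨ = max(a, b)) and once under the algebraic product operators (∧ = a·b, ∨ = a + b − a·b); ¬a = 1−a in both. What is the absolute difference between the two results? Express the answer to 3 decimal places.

0.051

Under Gödel:
  NOT A2 = 1 − 0.68 = 0.32
  NOT A2 AND A5 = min(a, b) on (0.32, 0.07) = 0.07
  A2 AND A2 = min(a, b) on (0.68, 0.68) = 0.68
  (A2 AND A2) OR A2 = max(a, b) on (0.68, 0.68) = 0.68
  (NOT A2 AND A5) AND ((A2 AND A2) OR A2) = min(a, b) on (0.07, 0.68) = 0.07
  → value = 0.0700
Under algebraic product:
  NOT A2 = 1 − 0.6800 = 0.3200
  NOT A2 AND A5 = a·b on (0.3200, 0.0700) = 0.0224
  A2 AND A2 = a·b on (0.6800, 0.6800) = 0.4624
  (A2 AND A2) OR A2 = a + b − a·b on (0.4624, 0.6800) = 0.8280
  (NOT A2 AND A5) AND ((A2 AND A2) OR A2) = a·b on (0.0224, 0.8280) = 0.0185
  → value = 0.0185
|0.0700 − 0.0185| = 0.051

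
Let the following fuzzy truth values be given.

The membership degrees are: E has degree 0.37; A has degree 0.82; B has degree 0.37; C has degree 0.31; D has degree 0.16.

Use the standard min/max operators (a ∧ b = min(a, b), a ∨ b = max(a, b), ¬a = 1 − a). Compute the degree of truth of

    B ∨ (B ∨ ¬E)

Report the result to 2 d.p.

¬E = 1 − 0.37 = 0.63
B ∨ ¬E = max(a, b) on (0.37, 0.63) = 0.63
B ∨ (B ∨ ¬E) = max(a, b) on (0.37, 0.63) = 0.63

0.63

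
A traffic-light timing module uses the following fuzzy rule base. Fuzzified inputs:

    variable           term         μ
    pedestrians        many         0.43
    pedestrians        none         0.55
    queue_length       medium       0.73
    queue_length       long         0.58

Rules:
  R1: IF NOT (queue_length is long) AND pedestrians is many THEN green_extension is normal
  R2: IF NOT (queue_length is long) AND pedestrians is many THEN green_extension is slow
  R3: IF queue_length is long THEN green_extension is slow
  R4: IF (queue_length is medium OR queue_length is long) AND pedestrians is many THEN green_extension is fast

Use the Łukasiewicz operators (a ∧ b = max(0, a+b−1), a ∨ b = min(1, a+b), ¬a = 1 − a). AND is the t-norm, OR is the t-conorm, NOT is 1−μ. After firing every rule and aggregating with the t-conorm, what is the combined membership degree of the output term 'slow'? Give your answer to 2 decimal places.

R1: ¬long=1−0.58=0.42, many=0.43; AND[max(0, a+b−1)] → w = 0.00
R2: ¬long=1−0.58=0.42, many=0.43; AND[max(0, a+b−1)] → w = 0.00
R3: long=0.58 → w = 0.58
R4: (medium=0.73 OR long=0.58) = 1.00; AND[max(0, a+b−1)] with many=0.43 → w = 0.43
Rules with consequent 'slow': {R2, R3} → strengths 0.00, 0.58
Aggregate via t-conorm [min(1, a+b)]: 0.58

0.58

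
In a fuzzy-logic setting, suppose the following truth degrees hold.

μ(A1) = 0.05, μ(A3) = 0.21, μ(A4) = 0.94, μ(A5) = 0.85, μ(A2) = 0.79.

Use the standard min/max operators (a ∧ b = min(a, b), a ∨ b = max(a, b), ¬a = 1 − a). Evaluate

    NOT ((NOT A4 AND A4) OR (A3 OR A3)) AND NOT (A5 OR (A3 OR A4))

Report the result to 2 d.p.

0.06

NOT A4 = 1 − 0.94 = 0.06
NOT A4 AND A4 = min(a, b) on (0.06, 0.94) = 0.06
A3 OR A3 = max(a, b) on (0.21, 0.21) = 0.21
(NOT A4 AND A4) OR (A3 OR A3) = max(a, b) on (0.06, 0.21) = 0.21
NOT ((NOT A4 AND A4) OR (A3 OR A3)) = 1 − 0.21 = 0.79
A3 OR A4 = max(a, b) on (0.21, 0.94) = 0.94
A5 OR (A3 OR A4) = max(a, b) on (0.85, 0.94) = 0.94
NOT (A5 OR (A3 OR A4)) = 1 − 0.94 = 0.06
NOT ((NOT A4 AND A4) OR (A3 OR A3)) AND NOT (A5 OR (A3 OR A4)) = min(a, b) on (0.79, 0.06) = 0.06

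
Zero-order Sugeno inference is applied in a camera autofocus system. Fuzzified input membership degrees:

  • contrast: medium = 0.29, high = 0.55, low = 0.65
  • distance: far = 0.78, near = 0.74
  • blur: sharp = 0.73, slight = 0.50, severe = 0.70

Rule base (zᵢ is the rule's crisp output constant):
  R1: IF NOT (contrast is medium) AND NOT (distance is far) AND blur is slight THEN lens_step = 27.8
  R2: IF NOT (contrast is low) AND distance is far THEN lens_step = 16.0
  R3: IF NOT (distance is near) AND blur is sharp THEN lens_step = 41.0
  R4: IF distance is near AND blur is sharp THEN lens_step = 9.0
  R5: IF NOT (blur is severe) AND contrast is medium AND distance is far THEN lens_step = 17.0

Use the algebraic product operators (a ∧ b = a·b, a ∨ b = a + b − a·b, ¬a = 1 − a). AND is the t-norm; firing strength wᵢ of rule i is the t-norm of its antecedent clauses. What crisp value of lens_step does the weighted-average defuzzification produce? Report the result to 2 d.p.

17.70

R1 (z=27.8): ¬medium=1−0.29=0.71, ¬far=1−0.78=0.22, slight=0.50; AND[a·b] → w = 0.0781
R2 (z=16.0): ¬low=1−0.65=0.35, far=0.78; AND[a·b] → w = 0.2730
R3 (z=41.0): ¬near=1−0.74=0.26, sharp=0.73; AND[a·b] → w = 0.1898
R4 (z=9.0): near=0.74, sharp=0.73; AND[a·b] → w = 0.5402
R5 (z=17.0): ¬severe=1−0.70=0.30, medium=0.29, far=0.78; AND[a·b] → w = 0.0679
Weighted average = (0.0781·27.8 + 0.2730·16.0 + 0.1898·41.0 + 0.5402·9.0 + 0.0679·17.0) / (0.0781 + 0.2730 + 0.1898 + 0.5402 + 0.0679)
  = 20.3364 / 1.1490 = 17.70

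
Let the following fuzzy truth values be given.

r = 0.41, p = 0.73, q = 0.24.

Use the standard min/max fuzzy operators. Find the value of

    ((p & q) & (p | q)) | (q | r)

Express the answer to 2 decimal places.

0.41

p & q = min(a, b) on (0.73, 0.24) = 0.24
p | q = max(a, b) on (0.73, 0.24) = 0.73
(p & q) & (p | q) = min(a, b) on (0.24, 0.73) = 0.24
q | r = max(a, b) on (0.24, 0.41) = 0.41
((p & q) & (p | q)) | (q | r) = max(a, b) on (0.24, 0.41) = 0.41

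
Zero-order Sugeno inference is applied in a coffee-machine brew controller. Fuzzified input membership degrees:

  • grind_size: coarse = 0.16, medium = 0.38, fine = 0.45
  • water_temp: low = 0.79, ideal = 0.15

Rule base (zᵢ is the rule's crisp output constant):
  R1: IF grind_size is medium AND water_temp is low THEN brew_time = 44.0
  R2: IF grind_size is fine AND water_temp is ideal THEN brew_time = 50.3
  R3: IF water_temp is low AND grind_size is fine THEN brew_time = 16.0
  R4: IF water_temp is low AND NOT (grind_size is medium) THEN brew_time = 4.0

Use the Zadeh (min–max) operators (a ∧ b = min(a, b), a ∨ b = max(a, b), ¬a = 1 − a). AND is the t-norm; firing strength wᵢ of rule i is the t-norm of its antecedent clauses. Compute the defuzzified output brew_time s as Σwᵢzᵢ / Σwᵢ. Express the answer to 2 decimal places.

21.22

R1 (z=44.0): medium=0.38, low=0.79; AND[min(a, b)] → w = 0.38
R2 (z=50.3): fine=0.45, ideal=0.15; AND[min(a, b)] → w = 0.15
R3 (z=16.0): low=0.79, fine=0.45; AND[min(a, b)] → w = 0.45
R4 (z=4.0): low=0.79, ¬medium=1−0.38=0.62; AND[min(a, b)] → w = 0.62
Weighted average = (0.38·44.0 + 0.15·50.3 + 0.45·16.0 + 0.62·4.0) / (0.38 + 0.15 + 0.45 + 0.62)
  = 33.9450 / 1.6000 = 21.22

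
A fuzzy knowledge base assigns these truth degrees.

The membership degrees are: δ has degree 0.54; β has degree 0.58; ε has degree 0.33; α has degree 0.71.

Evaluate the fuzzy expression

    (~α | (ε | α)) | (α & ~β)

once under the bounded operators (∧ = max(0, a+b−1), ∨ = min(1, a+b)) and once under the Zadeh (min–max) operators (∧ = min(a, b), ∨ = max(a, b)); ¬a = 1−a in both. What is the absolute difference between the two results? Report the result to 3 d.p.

Under bounded:
  ~α = 1 − 0.71 = 0.29
  ε | α = min(1, a+b) on (0.33, 0.71) = 1.00
  ~α | (ε | α) = min(1, a+b) on (0.29, 1.00) = 1.00
  ~β = 1 − 0.58 = 0.42
  α & ~β = max(0, a+b−1) on (0.71, 0.42) = 0.13
  (~α | (ε | α)) | (α & ~β) = min(1, a+b) on (1.00, 0.13) = 1.00
  → value = 1.0000
Under Zadeh (min–max):
  ~α = 1 − 0.71 = 0.29
  ε | α = max(a, b) on (0.33, 0.71) = 0.71
  ~α | (ε | α) = max(a, b) on (0.29, 0.71) = 0.71
  ~β = 1 − 0.58 = 0.42
  α & ~β = min(a, b) on (0.71, 0.42) = 0.42
  (~α | (ε | α)) | (α & ~β) = max(a, b) on (0.71, 0.42) = 0.71
  → value = 0.7100
|1.0000 − 0.7100| = 0.290

0.290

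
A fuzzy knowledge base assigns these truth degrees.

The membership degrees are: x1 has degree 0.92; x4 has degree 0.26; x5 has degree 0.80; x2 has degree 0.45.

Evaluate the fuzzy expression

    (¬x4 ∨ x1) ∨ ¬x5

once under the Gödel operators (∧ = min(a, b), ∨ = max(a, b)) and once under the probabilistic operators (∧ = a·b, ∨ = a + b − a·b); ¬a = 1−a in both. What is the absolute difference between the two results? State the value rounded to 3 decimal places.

Under Gödel:
  ¬x4 = 1 − 0.26 = 0.74
  ¬x4 ∨ x1 = max(a, b) on (0.74, 0.92) = 0.92
  ¬x5 = 1 − 0.80 = 0.20
  (¬x4 ∨ x1) ∨ ¬x5 = max(a, b) on (0.92, 0.20) = 0.92
  → value = 0.9200
Under probabilistic:
  ¬x4 = 1 − 0.2600 = 0.7400
  ¬x4 ∨ x1 = a + b − a·b on (0.7400, 0.9200) = 0.9792
  ¬x5 = 1 − 0.8000 = 0.2000
  (¬x4 ∨ x1) ∨ ¬x5 = a + b − a·b on (0.9792, 0.2000) = 0.9834
  → value = 0.9834
|0.9200 − 0.9834| = 0.063

0.063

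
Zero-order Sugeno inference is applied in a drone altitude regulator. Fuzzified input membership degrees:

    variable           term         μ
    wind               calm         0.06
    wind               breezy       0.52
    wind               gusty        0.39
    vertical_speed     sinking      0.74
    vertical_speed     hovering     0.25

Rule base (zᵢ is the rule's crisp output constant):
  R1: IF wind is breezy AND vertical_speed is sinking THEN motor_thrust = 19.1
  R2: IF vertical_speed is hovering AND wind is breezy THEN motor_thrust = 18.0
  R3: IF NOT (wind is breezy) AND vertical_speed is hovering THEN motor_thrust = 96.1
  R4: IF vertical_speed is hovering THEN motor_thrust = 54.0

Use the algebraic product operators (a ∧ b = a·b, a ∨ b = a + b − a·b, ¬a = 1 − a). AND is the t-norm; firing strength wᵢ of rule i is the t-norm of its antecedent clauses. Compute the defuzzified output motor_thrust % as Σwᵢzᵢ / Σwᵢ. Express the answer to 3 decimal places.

39.242

R1 (z=19.1): breezy=0.52, sinking=0.74; AND[a·b] → w = 0.3848
R2 (z=18.0): hovering=0.25, breezy=0.52; AND[a·b] → w = 0.1300
R3 (z=96.1): ¬breezy=1−0.52=0.48, hovering=0.25; AND[a·b] → w = 0.1200
R4 (z=54.0): hovering=0.25 → w = 0.2500
Weighted average = (0.3848·19.1 + 0.1300·18.0 + 0.1200·96.1 + 0.2500·54.0) / (0.3848 + 0.1300 + 0.1200 + 0.2500)
  = 34.7217 / 0.8848 = 39.242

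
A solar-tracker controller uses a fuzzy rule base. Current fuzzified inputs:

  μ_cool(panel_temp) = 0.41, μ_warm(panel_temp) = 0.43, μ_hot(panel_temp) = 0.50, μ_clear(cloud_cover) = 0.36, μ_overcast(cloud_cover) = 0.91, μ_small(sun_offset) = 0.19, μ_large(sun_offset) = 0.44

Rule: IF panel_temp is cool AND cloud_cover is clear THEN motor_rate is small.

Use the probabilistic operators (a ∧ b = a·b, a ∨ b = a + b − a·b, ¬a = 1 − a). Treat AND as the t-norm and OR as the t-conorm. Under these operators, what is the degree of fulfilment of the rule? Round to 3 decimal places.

0.148

firing strength: cool=0.41, clear=0.36; AND[a·b] → w = 0.1476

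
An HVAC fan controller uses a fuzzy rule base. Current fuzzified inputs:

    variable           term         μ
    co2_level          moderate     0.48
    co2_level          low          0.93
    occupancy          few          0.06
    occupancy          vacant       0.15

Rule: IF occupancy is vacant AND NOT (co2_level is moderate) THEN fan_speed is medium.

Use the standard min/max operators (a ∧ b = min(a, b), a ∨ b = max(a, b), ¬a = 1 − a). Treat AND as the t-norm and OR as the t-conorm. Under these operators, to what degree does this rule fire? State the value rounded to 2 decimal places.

0.15

firing strength: vacant=0.15, ¬moderate=1−0.48=0.52; AND[min(a, b)] → w = 0.15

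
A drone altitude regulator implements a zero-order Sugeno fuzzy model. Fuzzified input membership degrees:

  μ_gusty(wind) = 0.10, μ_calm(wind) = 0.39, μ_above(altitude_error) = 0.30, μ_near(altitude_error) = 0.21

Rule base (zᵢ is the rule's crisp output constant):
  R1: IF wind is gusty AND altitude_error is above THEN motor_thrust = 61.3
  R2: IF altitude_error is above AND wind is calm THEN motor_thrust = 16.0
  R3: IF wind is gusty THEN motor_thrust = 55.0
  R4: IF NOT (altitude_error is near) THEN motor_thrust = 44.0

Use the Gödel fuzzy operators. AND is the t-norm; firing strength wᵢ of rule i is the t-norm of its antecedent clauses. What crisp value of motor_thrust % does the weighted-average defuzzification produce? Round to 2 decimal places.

39.68

R1 (z=61.3): gusty=0.10, above=0.30; AND[min(a, b)] → w = 0.10
R2 (z=16.0): above=0.30, calm=0.39; AND[min(a, b)] → w = 0.30
R3 (z=55.0): gusty=0.10 → w = 0.10
R4 (z=44.0): ¬near=1−0.21=0.79 → w = 0.79
Weighted average = (0.10·61.3 + 0.30·16.0 + 0.10·55.0 + 0.79·44.0) / (0.10 + 0.30 + 0.10 + 0.79)
  = 51.1900 / 1.2900 = 39.68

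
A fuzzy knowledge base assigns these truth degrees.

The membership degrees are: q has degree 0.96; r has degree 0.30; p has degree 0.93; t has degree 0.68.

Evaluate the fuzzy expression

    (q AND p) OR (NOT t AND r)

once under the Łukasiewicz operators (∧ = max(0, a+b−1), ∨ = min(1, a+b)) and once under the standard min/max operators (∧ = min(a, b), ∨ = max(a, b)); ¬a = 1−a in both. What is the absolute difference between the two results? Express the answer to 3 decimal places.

0.040

Under Łukasiewicz:
  q AND p = max(0, a+b−1) on (0.96, 0.93) = 0.89
  NOT t = 1 − 0.68 = 0.32
  NOT t AND r = max(0, a+b−1) on (0.32, 0.30) = 0.00
  (q AND p) OR (NOT t AND r) = min(1, a+b) on (0.89, 0.00) = 0.89
  → value = 0.8900
Under standard min/max:
  q AND p = min(a, b) on (0.96, 0.93) = 0.93
  NOT t = 1 − 0.68 = 0.32
  NOT t AND r = min(a, b) on (0.32, 0.30) = 0.30
  (q AND p) OR (NOT t AND r) = max(a, b) on (0.93, 0.30) = 0.93
  → value = 0.9300
|0.8900 − 0.9300| = 0.040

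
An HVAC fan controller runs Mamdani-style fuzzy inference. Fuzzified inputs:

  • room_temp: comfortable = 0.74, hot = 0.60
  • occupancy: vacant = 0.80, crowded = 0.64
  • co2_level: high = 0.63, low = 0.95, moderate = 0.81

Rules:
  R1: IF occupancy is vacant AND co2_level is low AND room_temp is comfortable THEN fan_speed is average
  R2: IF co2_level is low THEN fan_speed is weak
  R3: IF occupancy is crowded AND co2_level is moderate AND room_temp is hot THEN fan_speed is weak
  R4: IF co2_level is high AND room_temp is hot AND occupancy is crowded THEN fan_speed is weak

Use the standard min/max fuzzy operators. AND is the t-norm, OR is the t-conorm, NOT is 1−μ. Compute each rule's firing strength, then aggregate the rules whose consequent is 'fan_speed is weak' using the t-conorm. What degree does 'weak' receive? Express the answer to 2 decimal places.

R1: vacant=0.80, low=0.95, comfortable=0.74; AND[min(a, b)] → w = 0.74
R2: low=0.95 → w = 0.95
R3: crowded=0.64, moderate=0.81, hot=0.60; AND[min(a, b)] → w = 0.60
R4: high=0.63, hot=0.60, crowded=0.64; AND[min(a, b)] → w = 0.60
Rules with consequent 'weak': {R2, R3, R4} → strengths 0.95, 0.60, 0.60
Aggregate via t-conorm [max(a, b)]: 0.95

0.95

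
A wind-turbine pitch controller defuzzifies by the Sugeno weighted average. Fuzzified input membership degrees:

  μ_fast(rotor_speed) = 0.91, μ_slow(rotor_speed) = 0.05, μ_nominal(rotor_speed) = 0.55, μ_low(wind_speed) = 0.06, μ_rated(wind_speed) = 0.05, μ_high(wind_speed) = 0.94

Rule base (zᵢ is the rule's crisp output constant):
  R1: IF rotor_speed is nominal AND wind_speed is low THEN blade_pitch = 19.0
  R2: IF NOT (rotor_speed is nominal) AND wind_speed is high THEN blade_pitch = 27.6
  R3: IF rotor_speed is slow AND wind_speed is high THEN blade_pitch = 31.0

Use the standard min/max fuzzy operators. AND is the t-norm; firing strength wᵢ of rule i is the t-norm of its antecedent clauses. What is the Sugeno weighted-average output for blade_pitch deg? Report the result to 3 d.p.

26.982

R1 (z=19.0): nominal=0.55, low=0.06; AND[min(a, b)] → w = 0.06
R2 (z=27.6): ¬nominal=1−0.55=0.45, high=0.94; AND[min(a, b)] → w = 0.45
R3 (z=31.0): slow=0.05, high=0.94; AND[min(a, b)] → w = 0.05
Weighted average = (0.06·19.0 + 0.45·27.6 + 0.05·31.0) / (0.06 + 0.45 + 0.05)
  = 15.1100 / 0.5600 = 26.982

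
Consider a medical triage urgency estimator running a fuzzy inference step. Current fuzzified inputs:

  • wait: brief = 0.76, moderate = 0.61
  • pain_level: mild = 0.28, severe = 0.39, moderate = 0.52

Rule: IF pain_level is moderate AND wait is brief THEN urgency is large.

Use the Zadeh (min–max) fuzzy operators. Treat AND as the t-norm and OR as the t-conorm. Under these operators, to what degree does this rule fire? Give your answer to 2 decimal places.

firing strength: moderate=0.52, brief=0.76; AND[min(a, b)] → w = 0.52

0.52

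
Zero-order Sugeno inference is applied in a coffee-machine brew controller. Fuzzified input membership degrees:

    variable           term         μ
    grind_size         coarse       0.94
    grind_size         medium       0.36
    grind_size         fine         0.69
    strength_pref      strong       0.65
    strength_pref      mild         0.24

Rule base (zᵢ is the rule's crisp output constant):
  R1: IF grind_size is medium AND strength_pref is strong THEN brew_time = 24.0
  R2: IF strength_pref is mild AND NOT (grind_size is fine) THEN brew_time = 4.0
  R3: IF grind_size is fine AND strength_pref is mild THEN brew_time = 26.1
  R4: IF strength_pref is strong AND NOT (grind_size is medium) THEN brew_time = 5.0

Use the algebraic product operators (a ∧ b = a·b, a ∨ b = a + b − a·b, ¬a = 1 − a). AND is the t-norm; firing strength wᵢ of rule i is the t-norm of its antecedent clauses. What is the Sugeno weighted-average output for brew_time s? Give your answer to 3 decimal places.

R1 (z=24.0): medium=0.36, strong=0.65; AND[a·b] → w = 0.2340
R2 (z=4.0): mild=0.24, ¬fine=1−0.69=0.31; AND[a·b] → w = 0.0744
R3 (z=26.1): fine=0.69, mild=0.24; AND[a·b] → w = 0.1656
R4 (z=5.0): strong=0.65, ¬medium=1−0.36=0.64; AND[a·b] → w = 0.4160
Weighted average = (0.2340·24.0 + 0.0744·4.0 + 0.1656·26.1 + 0.4160·5.0) / (0.2340 + 0.0744 + 0.1656 + 0.4160)
  = 12.3158 / 0.8900 = 13.838

13.838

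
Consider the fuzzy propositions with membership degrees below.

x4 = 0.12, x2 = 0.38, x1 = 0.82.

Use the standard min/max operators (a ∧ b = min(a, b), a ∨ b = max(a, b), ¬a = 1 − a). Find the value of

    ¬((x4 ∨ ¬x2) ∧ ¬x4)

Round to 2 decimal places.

¬x2 = 1 − 0.38 = 0.62
x4 ∨ ¬x2 = max(a, b) on (0.12, 0.62) = 0.62
¬x4 = 1 − 0.12 = 0.88
(x4 ∨ ¬x2) ∧ ¬x4 = min(a, b) on (0.62, 0.88) = 0.62
¬((x4 ∨ ¬x2) ∧ ¬x4) = 1 − 0.62 = 0.38

0.38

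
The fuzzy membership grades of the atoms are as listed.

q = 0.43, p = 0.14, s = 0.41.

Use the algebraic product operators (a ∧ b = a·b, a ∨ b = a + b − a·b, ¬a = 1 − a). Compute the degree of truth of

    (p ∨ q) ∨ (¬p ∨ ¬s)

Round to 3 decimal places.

p ∨ q = a + b − a·b on (0.1400, 0.4300) = 0.5098
¬p = 1 − 0.1400 = 0.8600
¬s = 1 − 0.4100 = 0.5900
¬p ∨ ¬s = a + b − a·b on (0.8600, 0.5900) = 0.9426
(p ∨ q) ∨ (¬p ∨ ¬s) = a + b − a·b on (0.5098, 0.9426) = 0.9719

0.972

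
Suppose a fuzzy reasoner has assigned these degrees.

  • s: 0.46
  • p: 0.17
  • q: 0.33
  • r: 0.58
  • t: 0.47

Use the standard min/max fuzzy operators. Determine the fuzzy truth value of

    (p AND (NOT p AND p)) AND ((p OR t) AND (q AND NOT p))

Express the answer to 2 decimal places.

0.17

NOT p = 1 − 0.17 = 0.83
NOT p AND p = min(a, b) on (0.83, 0.17) = 0.17
p AND (NOT p AND p) = min(a, b) on (0.17, 0.17) = 0.17
p OR t = max(a, b) on (0.17, 0.47) = 0.47
NOT p = 1 − 0.17 = 0.83
q AND NOT p = min(a, b) on (0.33, 0.83) = 0.33
(p OR t) AND (q AND NOT p) = min(a, b) on (0.47, 0.33) = 0.33
(p AND (NOT p AND p)) AND ((p OR t) AND (q AND NOT p)) = min(a, b) on (0.17, 0.33) = 0.17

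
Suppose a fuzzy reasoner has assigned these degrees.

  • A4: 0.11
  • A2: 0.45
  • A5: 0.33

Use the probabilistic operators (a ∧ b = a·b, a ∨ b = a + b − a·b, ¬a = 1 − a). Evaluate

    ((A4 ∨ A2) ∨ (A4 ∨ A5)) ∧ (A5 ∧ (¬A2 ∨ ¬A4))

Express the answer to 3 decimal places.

0.222

A4 ∨ A2 = a + b − a·b on (0.1100, 0.4500) = 0.5105
A4 ∨ A5 = a + b − a·b on (0.1100, 0.3300) = 0.4037
(A4 ∨ A2) ∨ (A4 ∨ A5) = a + b − a·b on (0.5105, 0.4037) = 0.7081
¬A2 = 1 − 0.4500 = 0.5500
¬A4 = 1 − 0.1100 = 0.8900
¬A2 ∨ ¬A4 = a + b − a·b on (0.5500, 0.8900) = 0.9505
A5 ∧ (¬A2 ∨ ¬A4) = a·b on (0.3300, 0.9505) = 0.3137
((A4 ∨ A2) ∨ (A4 ∨ A5)) ∧ (A5 ∧ (¬A2 ∨ ¬A4)) = a·b on (0.7081, 0.3137) = 0.2221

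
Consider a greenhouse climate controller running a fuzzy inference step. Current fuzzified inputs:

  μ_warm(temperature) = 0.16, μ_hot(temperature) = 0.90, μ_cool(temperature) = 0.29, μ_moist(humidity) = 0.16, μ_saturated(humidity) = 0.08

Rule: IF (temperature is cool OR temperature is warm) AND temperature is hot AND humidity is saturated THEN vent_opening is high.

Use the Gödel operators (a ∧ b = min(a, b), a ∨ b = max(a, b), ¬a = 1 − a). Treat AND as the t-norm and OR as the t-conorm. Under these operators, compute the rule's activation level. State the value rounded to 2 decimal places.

0.08

firing strength: (cool=0.29 OR warm=0.16) = 0.29; AND[min(a, b)] with hot=0.90, saturated=0.08 → w = 0.08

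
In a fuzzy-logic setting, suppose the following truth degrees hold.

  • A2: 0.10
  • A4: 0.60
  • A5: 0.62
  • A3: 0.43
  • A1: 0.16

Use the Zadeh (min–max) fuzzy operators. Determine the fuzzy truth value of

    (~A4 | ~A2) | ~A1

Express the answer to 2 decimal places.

~A4 = 1 − 0.60 = 0.40
~A2 = 1 − 0.10 = 0.90
~A4 | ~A2 = max(a, b) on (0.40, 0.90) = 0.90
~A1 = 1 − 0.16 = 0.84
(~A4 | ~A2) | ~A1 = max(a, b) on (0.90, 0.84) = 0.90

0.90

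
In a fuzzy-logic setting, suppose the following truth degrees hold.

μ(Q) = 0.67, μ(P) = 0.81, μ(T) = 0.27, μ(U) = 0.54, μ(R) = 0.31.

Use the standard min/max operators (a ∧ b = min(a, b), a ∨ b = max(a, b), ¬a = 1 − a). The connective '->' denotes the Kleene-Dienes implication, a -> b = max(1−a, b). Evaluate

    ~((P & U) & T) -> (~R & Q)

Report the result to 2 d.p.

0.67

P & U = min(a, b) on (0.81, 0.54) = 0.54
(P & U) & T = min(a, b) on (0.54, 0.27) = 0.27
~((P & U) & T) = 1 − 0.27 = 0.73
~R = 1 − 0.31 = 0.69
~R & Q = min(a, b) on (0.69, 0.67) = 0.67
~((P & U) & T) -> (~R & Q)  [Kleene-Dienes: max(1−a, b)] with a=0.73, b=0.67 → 0.67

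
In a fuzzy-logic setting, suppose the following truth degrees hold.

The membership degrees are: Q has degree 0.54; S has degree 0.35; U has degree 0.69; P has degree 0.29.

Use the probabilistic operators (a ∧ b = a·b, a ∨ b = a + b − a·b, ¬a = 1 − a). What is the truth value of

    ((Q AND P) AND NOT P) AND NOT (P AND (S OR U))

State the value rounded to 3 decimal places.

Q AND P = a·b on (0.5400, 0.2900) = 0.1566
NOT P = 1 − 0.2900 = 0.7100
(Q AND P) AND NOT P = a·b on (0.1566, 0.7100) = 0.1112
S OR U = a + b − a·b on (0.3500, 0.6900) = 0.7985
P AND (S OR U) = a·b on (0.2900, 0.7985) = 0.2316
NOT (P AND (S OR U)) = 1 − 0.2316 = 0.7684
((Q AND P) AND NOT P) AND NOT (P AND (S OR U)) = a·b on (0.1112, 0.7684) = 0.0854

0.085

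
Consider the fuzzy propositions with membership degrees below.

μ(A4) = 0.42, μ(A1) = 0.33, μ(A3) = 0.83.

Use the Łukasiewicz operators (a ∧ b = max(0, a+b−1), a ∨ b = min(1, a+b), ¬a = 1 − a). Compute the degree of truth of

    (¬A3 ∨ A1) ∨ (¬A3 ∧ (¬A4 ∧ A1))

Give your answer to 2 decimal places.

¬A3 = 1 − 0.83 = 0.17
¬A3 ∨ A1 = min(1, a+b) on (0.17, 0.33) = 0.50
¬A3 = 1 − 0.83 = 0.17
¬A4 = 1 − 0.42 = 0.58
¬A4 ∧ A1 = max(0, a+b−1) on (0.58, 0.33) = 0.00
¬A3 ∧ (¬A4 ∧ A1) = max(0, a+b−1) on (0.17, 0.00) = 0.00
(¬A3 ∨ A1) ∨ (¬A3 ∧ (¬A4 ∧ A1)) = min(1, a+b) on (0.50, 0.00) = 0.50

0.50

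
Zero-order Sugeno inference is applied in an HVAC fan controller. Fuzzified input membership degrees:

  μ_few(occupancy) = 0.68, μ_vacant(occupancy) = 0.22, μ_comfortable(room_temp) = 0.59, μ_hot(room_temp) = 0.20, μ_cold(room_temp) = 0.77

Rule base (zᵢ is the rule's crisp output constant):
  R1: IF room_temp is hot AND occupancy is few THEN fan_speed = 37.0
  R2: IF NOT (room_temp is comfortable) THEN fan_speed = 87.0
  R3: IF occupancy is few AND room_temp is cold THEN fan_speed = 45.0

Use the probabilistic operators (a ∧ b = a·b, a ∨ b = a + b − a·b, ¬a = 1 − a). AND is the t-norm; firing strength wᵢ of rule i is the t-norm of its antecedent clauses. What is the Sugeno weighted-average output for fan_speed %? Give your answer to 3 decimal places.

60.082

R1 (z=37.0): hot=0.20, few=0.68; AND[a·b] → w = 0.1360
R2 (z=87.0): ¬comfortable=1−0.59=0.41 → w = 0.4100
R3 (z=45.0): few=0.68, cold=0.77; AND[a·b] → w = 0.5236
Weighted average = (0.1360·37.0 + 0.4100·87.0 + 0.5236·45.0) / (0.1360 + 0.4100 + 0.5236)
  = 64.2640 / 1.0696 = 60.082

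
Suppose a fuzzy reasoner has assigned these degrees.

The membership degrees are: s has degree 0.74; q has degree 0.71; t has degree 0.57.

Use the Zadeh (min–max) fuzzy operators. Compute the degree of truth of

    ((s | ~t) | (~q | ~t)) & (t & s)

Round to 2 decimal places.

0.57

~t = 1 − 0.57 = 0.43
s | ~t = max(a, b) on (0.74, 0.43) = 0.74
~q = 1 − 0.71 = 0.29
~t = 1 − 0.57 = 0.43
~q | ~t = max(a, b) on (0.29, 0.43) = 0.43
(s | ~t) | (~q | ~t) = max(a, b) on (0.74, 0.43) = 0.74
t & s = min(a, b) on (0.57, 0.74) = 0.57
((s | ~t) | (~q | ~t)) & (t & s) = min(a, b) on (0.74, 0.57) = 0.57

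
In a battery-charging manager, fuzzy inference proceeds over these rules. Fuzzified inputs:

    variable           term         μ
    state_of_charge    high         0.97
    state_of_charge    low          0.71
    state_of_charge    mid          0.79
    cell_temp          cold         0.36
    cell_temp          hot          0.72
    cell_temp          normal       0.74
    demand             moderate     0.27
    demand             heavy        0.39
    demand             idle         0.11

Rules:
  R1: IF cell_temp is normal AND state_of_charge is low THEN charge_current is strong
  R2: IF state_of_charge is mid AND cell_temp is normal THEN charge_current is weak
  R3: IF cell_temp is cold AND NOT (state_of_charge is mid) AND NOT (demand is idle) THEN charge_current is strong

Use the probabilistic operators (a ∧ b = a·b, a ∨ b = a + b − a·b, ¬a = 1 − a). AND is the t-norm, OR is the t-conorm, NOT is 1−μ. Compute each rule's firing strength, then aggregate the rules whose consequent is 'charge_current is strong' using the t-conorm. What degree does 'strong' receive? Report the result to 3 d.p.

0.557

R1: normal=0.74, low=0.71; AND[a·b] → w = 0.5254
R2: mid=0.79, normal=0.74; AND[a·b] → w = 0.5846
R3: cold=0.36, ¬mid=1−0.79=0.21, ¬idle=1−0.11=0.89; AND[a·b] → w = 0.0673
Rules with consequent 'strong': {R1, R3} → strengths 0.5254, 0.0673
Aggregate via t-conorm [a + b − a·b]: 0.5573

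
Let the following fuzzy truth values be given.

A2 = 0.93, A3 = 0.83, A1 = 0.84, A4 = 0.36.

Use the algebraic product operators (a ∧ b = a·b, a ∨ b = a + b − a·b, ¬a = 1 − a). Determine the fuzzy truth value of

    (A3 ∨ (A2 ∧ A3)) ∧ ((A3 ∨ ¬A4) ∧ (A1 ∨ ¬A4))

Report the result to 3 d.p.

0.850

A2 ∧ A3 = a·b on (0.9300, 0.8300) = 0.7719
A3 ∨ (A2 ∧ A3) = a + b − a·b on (0.8300, 0.7719) = 0.9612
¬A4 = 1 − 0.3600 = 0.6400
A3 ∨ ¬A4 = a + b − a·b on (0.8300, 0.6400) = 0.9388
¬A4 = 1 − 0.3600 = 0.6400
A1 ∨ ¬A4 = a + b − a·b on (0.8400, 0.6400) = 0.9424
(A3 ∨ ¬A4) ∧ (A1 ∨ ¬A4) = a·b on (0.9388, 0.9424) = 0.8847
(A3 ∨ (A2 ∧ A3)) ∧ ((A3 ∨ ¬A4) ∧ (A1 ∨ ¬A4)) = a·b on (0.9612, 0.8847) = 0.8504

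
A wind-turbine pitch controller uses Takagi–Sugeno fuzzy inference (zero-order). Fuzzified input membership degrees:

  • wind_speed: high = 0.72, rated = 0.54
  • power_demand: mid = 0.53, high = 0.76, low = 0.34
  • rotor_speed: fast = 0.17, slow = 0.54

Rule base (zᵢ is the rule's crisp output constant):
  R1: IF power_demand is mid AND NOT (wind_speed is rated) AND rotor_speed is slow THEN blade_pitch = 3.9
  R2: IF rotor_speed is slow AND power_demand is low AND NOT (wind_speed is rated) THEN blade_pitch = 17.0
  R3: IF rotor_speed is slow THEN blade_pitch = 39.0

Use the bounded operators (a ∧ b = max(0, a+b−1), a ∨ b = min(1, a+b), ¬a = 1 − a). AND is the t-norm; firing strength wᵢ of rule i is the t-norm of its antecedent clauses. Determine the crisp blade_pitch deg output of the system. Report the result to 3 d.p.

39.000

R1 (z=3.9): mid=0.53, ¬rated=1−0.54=0.46, slow=0.54; AND[max(0, a+b−1)] → w = 0.00
R2 (z=17.0): slow=0.54, low=0.34, ¬rated=1−0.54=0.46; AND[max(0, a+b−1)] → w = 0.00
R3 (z=39.0): slow=0.54 → w = 0.54
Weighted average = (0.00·3.9 + 0.00·17.0 + 0.54·39.0) / (0.00 + 0.00 + 0.54)
  = 21.0600 / 0.5400 = 39.000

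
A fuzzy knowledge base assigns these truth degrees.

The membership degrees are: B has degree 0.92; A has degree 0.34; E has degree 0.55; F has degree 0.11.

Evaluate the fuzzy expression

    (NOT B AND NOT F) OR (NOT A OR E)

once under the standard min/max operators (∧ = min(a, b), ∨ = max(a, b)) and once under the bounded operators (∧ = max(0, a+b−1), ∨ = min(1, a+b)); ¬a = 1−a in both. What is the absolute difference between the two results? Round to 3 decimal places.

Under standard min/max:
  NOT B = 1 − 0.92 = 0.08
  NOT F = 1 − 0.11 = 0.89
  NOT B AND NOT F = min(a, b) on (0.08, 0.89) = 0.08
  NOT A = 1 − 0.34 = 0.66
  NOT A OR E = max(a, b) on (0.66, 0.55) = 0.66
  (NOT B AND NOT F) OR (NOT A OR E) = max(a, b) on (0.08, 0.66) = 0.66
  → value = 0.6600
Under bounded:
  NOT B = 1 − 0.92 = 0.08
  NOT F = 1 − 0.11 = 0.89
  NOT B AND NOT F = max(0, a+b−1) on (0.08, 0.89) = 0.00
  NOT A = 1 − 0.34 = 0.66
  NOT A OR E = min(1, a+b) on (0.66, 0.55) = 1.00
  (NOT B AND NOT F) OR (NOT A OR E) = min(1, a+b) on (0.00, 1.00) = 1.00
  → value = 1.0000
|0.6600 − 1.0000| = 0.340

0.340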